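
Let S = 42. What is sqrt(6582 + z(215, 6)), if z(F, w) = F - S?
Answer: sqrt(6755) ≈ 82.189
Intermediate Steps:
z(F, w) = -42 + F (z(F, w) = F - 1*42 = F - 42 = -42 + F)
sqrt(6582 + z(215, 6)) = sqrt(6582 + (-42 + 215)) = sqrt(6582 + 173) = sqrt(6755)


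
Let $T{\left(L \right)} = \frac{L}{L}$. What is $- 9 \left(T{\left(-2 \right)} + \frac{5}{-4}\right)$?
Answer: $\frac{9}{4} \approx 2.25$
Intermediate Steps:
$T{\left(L \right)} = 1$
$- 9 \left(T{\left(-2 \right)} + \frac{5}{-4}\right) = - 9 \left(1 + \frac{5}{-4}\right) = - 9 \left(1 + 5 \left(- \frac{1}{4}\right)\right) = - 9 \left(1 - \frac{5}{4}\right) = \left(-9\right) \left(- \frac{1}{4}\right) = \frac{9}{4}$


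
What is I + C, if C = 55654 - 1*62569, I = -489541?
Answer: -496456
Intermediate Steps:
C = -6915 (C = 55654 - 62569 = -6915)
I + C = -489541 - 6915 = -496456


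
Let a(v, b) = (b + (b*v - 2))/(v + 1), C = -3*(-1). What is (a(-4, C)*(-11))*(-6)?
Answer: 242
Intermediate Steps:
C = 3
a(v, b) = (-2 + b + b*v)/(1 + v) (a(v, b) = (b + (-2 + b*v))/(1 + v) = (-2 + b + b*v)/(1 + v))
(a(-4, C)*(-11))*(-6) = (((-2 + 3 + 3*(-4))/(1 - 4))*(-11))*(-6) = (((-2 + 3 - 12)/(-3))*(-11))*(-6) = (-⅓*(-11)*(-11))*(-6) = ((11/3)*(-11))*(-6) = -121/3*(-6) = 242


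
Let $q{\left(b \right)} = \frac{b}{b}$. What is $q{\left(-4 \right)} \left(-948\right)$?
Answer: $-948$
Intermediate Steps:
$q{\left(b \right)} = 1$
$q{\left(-4 \right)} \left(-948\right) = 1 \left(-948\right) = -948$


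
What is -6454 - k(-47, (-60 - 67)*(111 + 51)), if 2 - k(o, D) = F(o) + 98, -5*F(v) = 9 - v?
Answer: -31846/5 ≈ -6369.2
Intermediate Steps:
F(v) = -9/5 + v/5 (F(v) = -(9 - v)/5 = -9/5 + v/5)
k(o, D) = -471/5 - o/5 (k(o, D) = 2 - ((-9/5 + o/5) + 98) = 2 - (481/5 + o/5) = 2 + (-481/5 - o/5) = -471/5 - o/5)
-6454 - k(-47, (-60 - 67)*(111 + 51)) = -6454 - (-471/5 - 1/5*(-47)) = -6454 - (-471/5 + 47/5) = -6454 - 1*(-424/5) = -6454 + 424/5 = -31846/5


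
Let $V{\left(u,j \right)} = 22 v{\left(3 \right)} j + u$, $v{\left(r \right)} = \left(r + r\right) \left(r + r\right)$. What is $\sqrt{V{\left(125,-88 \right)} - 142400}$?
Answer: $i \sqrt{211971} \approx 460.4 i$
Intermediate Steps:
$v{\left(r \right)} = 4 r^{2}$ ($v{\left(r \right)} = 2 r 2 r = 4 r^{2}$)
$V{\left(u,j \right)} = u + 792 j$ ($V{\left(u,j \right)} = 22 \cdot 4 \cdot 3^{2} j + u = 22 \cdot 4 \cdot 9 j + u = 22 \cdot 36 j + u = 792 j + u = u + 792 j$)
$\sqrt{V{\left(125,-88 \right)} - 142400} = \sqrt{\left(125 + 792 \left(-88\right)\right) - 142400} = \sqrt{\left(125 - 69696\right) - 142400} = \sqrt{-69571 - 142400} = \sqrt{-211971} = i \sqrt{211971}$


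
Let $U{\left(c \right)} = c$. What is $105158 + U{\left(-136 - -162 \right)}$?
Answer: $105184$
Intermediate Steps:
$105158 + U{\left(-136 - -162 \right)} = 105158 - -26 = 105158 + \left(-136 + 162\right) = 105158 + 26 = 105184$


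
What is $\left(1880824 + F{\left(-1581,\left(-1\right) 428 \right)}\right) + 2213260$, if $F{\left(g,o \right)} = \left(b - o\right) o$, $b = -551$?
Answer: $4146728$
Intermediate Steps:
$F{\left(g,o \right)} = o \left(-551 - o\right)$ ($F{\left(g,o \right)} = \left(-551 - o\right) o = o \left(-551 - o\right)$)
$\left(1880824 + F{\left(-1581,\left(-1\right) 428 \right)}\right) + 2213260 = \left(1880824 - \left(-1\right) 428 \left(551 - 428\right)\right) + 2213260 = \left(1880824 - - 428 \left(551 - 428\right)\right) + 2213260 = \left(1880824 - \left(-428\right) 123\right) + 2213260 = \left(1880824 + 52644\right) + 2213260 = 1933468 + 2213260 = 4146728$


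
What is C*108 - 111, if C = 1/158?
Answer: -8715/79 ≈ -110.32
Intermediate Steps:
C = 1/158 ≈ 0.0063291
C*108 - 111 = (1/158)*108 - 111 = 54/79 - 111 = -8715/79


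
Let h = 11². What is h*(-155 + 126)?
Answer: -3509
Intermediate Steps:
h = 121
h*(-155 + 126) = 121*(-155 + 126) = 121*(-29) = -3509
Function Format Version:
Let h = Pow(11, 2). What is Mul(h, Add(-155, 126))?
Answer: -3509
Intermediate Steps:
h = 121
Mul(h, Add(-155, 126)) = Mul(121, Add(-155, 126)) = Mul(121, -29) = -3509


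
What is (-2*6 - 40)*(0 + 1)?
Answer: -52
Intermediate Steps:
(-2*6 - 40)*(0 + 1) = (-12 - 40)*1 = -52*1 = -52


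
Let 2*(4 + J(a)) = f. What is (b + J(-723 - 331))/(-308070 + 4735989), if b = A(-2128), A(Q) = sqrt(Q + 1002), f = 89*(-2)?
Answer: -31/1475973 + I*sqrt(1126)/4427919 ≈ -2.1003e-5 + 7.5783e-6*I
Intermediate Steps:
f = -178
A(Q) = sqrt(1002 + Q)
J(a) = -93 (J(a) = -4 + (1/2)*(-178) = -4 - 89 = -93)
b = I*sqrt(1126) (b = sqrt(1002 - 2128) = sqrt(-1126) = I*sqrt(1126) ≈ 33.556*I)
(b + J(-723 - 331))/(-308070 + 4735989) = (I*sqrt(1126) - 93)/(-308070 + 4735989) = (-93 + I*sqrt(1126))/4427919 = (-93 + I*sqrt(1126))*(1/4427919) = -31/1475973 + I*sqrt(1126)/4427919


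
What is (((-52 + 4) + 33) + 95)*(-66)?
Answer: -5280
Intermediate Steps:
(((-52 + 4) + 33) + 95)*(-66) = ((-48 + 33) + 95)*(-66) = (-15 + 95)*(-66) = 80*(-66) = -5280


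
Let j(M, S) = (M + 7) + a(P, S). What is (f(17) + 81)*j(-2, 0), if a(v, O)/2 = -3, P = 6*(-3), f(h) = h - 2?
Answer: -96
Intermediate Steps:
f(h) = -2 + h
P = -18
a(v, O) = -6 (a(v, O) = 2*(-3) = -6)
j(M, S) = 1 + M (j(M, S) = (M + 7) - 6 = (7 + M) - 6 = 1 + M)
(f(17) + 81)*j(-2, 0) = ((-2 + 17) + 81)*(1 - 2) = (15 + 81)*(-1) = 96*(-1) = -96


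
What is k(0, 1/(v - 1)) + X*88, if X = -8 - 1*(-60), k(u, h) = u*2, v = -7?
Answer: 4576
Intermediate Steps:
k(u, h) = 2*u
X = 52 (X = -8 + 60 = 52)
k(0, 1/(v - 1)) + X*88 = 2*0 + 52*88 = 0 + 4576 = 4576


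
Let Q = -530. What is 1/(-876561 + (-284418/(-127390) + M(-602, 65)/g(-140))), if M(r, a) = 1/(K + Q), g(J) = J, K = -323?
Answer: -304258276/266700259362337 ≈ -1.1408e-6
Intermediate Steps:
M(r, a) = -1/853 (M(r, a) = 1/(-323 - 530) = 1/(-853) = -1/853)
1/(-876561 + (-284418/(-127390) + M(-602, 65)/g(-140))) = 1/(-876561 + (-284418/(-127390) - 1/853/(-140))) = 1/(-876561 + (-284418*(-1/127390) - 1/853*(-1/140))) = 1/(-876561 + (142209/63695 + 1/119420)) = 1/(-876561 + 679306499/304258276) = 1/(-266700259362337/304258276) = -304258276/266700259362337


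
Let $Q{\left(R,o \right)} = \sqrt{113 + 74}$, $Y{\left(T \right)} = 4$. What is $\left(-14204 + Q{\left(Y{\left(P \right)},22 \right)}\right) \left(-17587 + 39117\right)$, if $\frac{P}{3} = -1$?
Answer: $-305812120 + 21530 \sqrt{187} \approx -3.0552 \cdot 10^{8}$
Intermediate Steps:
$P = -3$ ($P = 3 \left(-1\right) = -3$)
$Q{\left(R,o \right)} = \sqrt{187}$
$\left(-14204 + Q{\left(Y{\left(P \right)},22 \right)}\right) \left(-17587 + 39117\right) = \left(-14204 + \sqrt{187}\right) \left(-17587 + 39117\right) = \left(-14204 + \sqrt{187}\right) 21530 = -305812120 + 21530 \sqrt{187}$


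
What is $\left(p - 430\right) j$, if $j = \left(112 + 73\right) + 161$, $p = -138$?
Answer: $-196528$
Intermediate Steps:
$j = 346$ ($j = 185 + 161 = 346$)
$\left(p - 430\right) j = \left(-138 - 430\right) 346 = \left(-568\right) 346 = -196528$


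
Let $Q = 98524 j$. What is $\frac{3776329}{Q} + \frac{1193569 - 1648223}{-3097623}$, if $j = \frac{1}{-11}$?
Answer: $- \frac{128629284894941}{305190208452} \approx -421.47$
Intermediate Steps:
$j = - \frac{1}{11} \approx -0.090909$
$Q = - \frac{98524}{11}$ ($Q = 98524 \left(- \frac{1}{11}\right) = - \frac{98524}{11} \approx -8956.7$)
$\frac{3776329}{Q} + \frac{1193569 - 1648223}{-3097623} = \frac{3776329}{- \frac{98524}{11}} + \frac{1193569 - 1648223}{-3097623} = 3776329 \left(- \frac{11}{98524}\right) - - \frac{454654}{3097623} = - \frac{41539619}{98524} + \frac{454654}{3097623} = - \frac{128629284894941}{305190208452}$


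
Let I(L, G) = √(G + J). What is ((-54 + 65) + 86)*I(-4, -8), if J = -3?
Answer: 97*I*√11 ≈ 321.71*I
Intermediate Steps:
I(L, G) = √(-3 + G) (I(L, G) = √(G - 3) = √(-3 + G))
((-54 + 65) + 86)*I(-4, -8) = ((-54 + 65) + 86)*√(-3 - 8) = (11 + 86)*√(-11) = 97*(I*√11) = 97*I*√11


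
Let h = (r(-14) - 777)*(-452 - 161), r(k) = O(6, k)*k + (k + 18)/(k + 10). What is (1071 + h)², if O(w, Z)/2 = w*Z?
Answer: 928893091681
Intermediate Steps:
O(w, Z) = 2*Z*w (O(w, Z) = 2*(w*Z) = 2*(Z*w) = 2*Z*w)
r(k) = 12*k² + (18 + k)/(10 + k) (r(k) = (2*k*6)*k + (k + 18)/(k + 10) = (12*k)*k + (18 + k)/(10 + k) = 12*k² + (18 + k)/(10 + k))
h = -964862 (h = ((18 - 14 + 12*(-14)³ + 120*(-14)²)/(10 - 14) - 777)*(-452 - 161) = ((18 - 14 + 12*(-2744) + 120*196)/(-4) - 777)*(-613) = (-(18 - 14 - 32928 + 23520)/4 - 777)*(-613) = (-¼*(-9404) - 777)*(-613) = (2351 - 777)*(-613) = 1574*(-613) = -964862)
(1071 + h)² = (1071 - 964862)² = (-963791)² = 928893091681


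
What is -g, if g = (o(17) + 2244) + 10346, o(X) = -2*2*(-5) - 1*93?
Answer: -12517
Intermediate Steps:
o(X) = -73 (o(X) = -4*(-5) - 93 = 20 - 93 = -73)
g = 12517 (g = (-73 + 2244) + 10346 = 2171 + 10346 = 12517)
-g = -1*12517 = -12517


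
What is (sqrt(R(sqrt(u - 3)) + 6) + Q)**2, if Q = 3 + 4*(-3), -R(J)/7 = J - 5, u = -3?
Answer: (9 - sqrt(41 - 7*I*sqrt(6)))**2 ≈ 4.3504 + 6.4637*I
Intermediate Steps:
R(J) = 35 - 7*J (R(J) = -7*(J - 5) = -7*(-5 + J) = 35 - 7*J)
Q = -9 (Q = 3 - 12 = -9)
(sqrt(R(sqrt(u - 3)) + 6) + Q)**2 = (sqrt((35 - 7*sqrt(-3 - 3)) + 6) - 9)**2 = (sqrt((35 - 7*I*sqrt(6)) + 6) - 9)**2 = (sqrt(41 - 7*I*sqrt(6)) - 9)**2 = (-9 + sqrt(41 - 7*I*sqrt(6)))**2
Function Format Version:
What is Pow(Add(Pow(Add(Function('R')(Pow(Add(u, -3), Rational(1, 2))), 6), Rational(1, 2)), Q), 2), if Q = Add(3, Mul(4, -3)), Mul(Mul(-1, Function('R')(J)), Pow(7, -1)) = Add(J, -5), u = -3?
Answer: Pow(Add(9, Mul(-1, Pow(Add(41, Mul(-7, I, Pow(6, Rational(1, 2)))), Rational(1, 2)))), 2) ≈ Add(4.3504, Mul(6.4637, I))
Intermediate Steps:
Function('R')(J) = Add(35, Mul(-7, J)) (Function('R')(J) = Mul(-7, Add(J, -5)) = Mul(-7, Add(-5, J)) = Add(35, Mul(-7, J)))
Q = -9 (Q = Add(3, -12) = -9)
Pow(Add(Pow(Add(Function('R')(Pow(Add(u, -3), Rational(1, 2))), 6), Rational(1, 2)), Q), 2) = Pow(Add(Pow(Add(Add(35, Mul(-7, Pow(Add(-3, -3), Rational(1, 2)))), 6), Rational(1, 2)), -9), 2) = Pow(Add(Pow(Add(Add(35, Mul(-7, Pow(-6, Rational(1, 2)))), 6), Rational(1, 2)), -9), 2) = Pow(Add(Pow(Add(Add(35, Mul(-7, Mul(I, Pow(6, Rational(1, 2))))), 6), Rational(1, 2)), -9), 2) = Pow(Add(Pow(Add(Add(35, Mul(-7, I, Pow(6, Rational(1, 2)))), 6), Rational(1, 2)), -9), 2) = Pow(Add(Pow(Add(41, Mul(-7, I, Pow(6, Rational(1, 2)))), Rational(1, 2)), -9), 2) = Pow(Add(-9, Pow(Add(41, Mul(-7, I, Pow(6, Rational(1, 2)))), Rational(1, 2))), 2)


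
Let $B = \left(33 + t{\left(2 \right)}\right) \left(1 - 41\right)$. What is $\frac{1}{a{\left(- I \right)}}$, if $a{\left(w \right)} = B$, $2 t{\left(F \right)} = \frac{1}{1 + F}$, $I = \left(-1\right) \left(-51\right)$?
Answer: $- \frac{3}{3980} \approx -0.00075377$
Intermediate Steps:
$I = 51$
$t{\left(F \right)} = \frac{1}{2 \left(1 + F\right)}$
$B = - \frac{3980}{3}$ ($B = \left(33 + \frac{1}{2 \left(1 + 2\right)}\right) \left(1 - 41\right) = \left(33 + \frac{1}{2 \cdot 3}\right) \left(-40\right) = \left(33 + \frac{1}{2} \cdot \frac{1}{3}\right) \left(-40\right) = \left(33 + \frac{1}{6}\right) \left(-40\right) = \frac{199}{6} \left(-40\right) = - \frac{3980}{3} \approx -1326.7$)
$a{\left(w \right)} = - \frac{3980}{3}$
$\frac{1}{a{\left(- I \right)}} = \frac{1}{- \frac{3980}{3}} = - \frac{3}{3980}$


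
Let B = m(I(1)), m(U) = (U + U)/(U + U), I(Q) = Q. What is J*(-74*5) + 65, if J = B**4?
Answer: -305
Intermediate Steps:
m(U) = 1 (m(U) = (2*U)/((2*U)) = (2*U)*(1/(2*U)) = 1)
B = 1
J = 1 (J = 1**4 = 1)
J*(-74*5) + 65 = 1*(-74*5) + 65 = 1*(-370) + 65 = -370 + 65 = -305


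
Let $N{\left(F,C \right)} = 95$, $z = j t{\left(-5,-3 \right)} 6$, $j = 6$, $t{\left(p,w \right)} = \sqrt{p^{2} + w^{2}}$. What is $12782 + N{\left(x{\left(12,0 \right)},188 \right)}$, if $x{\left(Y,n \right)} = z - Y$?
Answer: $12877$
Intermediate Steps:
$z = 36 \sqrt{34}$ ($z = 6 \sqrt{\left(-5\right)^{2} + \left(-3\right)^{2}} \cdot 6 = 6 \sqrt{25 + 9} \cdot 6 = 6 \sqrt{34} \cdot 6 = 36 \sqrt{34} \approx 209.91$)
$x{\left(Y,n \right)} = - Y + 36 \sqrt{34}$ ($x{\left(Y,n \right)} = 36 \sqrt{34} - Y = - Y + 36 \sqrt{34}$)
$12782 + N{\left(x{\left(12,0 \right)},188 \right)} = 12782 + 95 = 12877$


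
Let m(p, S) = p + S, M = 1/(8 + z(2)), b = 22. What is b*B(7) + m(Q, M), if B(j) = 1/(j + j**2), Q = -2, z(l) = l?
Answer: -211/140 ≈ -1.5071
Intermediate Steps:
M = 1/10 (M = 1/(8 + 2) = 1/10 ≈ 0.10000)
m(p, S) = S + p
b*B(7) + m(Q, M) = 22*(1/(7*(1 + 7))) + (1/10 - 2) = 22*((1/7)/8) - 19/10 = 22*((1/7)*(1/8)) - 19/10 = 22*(1/56) - 19/10 = 11/28 - 19/10 = -211/140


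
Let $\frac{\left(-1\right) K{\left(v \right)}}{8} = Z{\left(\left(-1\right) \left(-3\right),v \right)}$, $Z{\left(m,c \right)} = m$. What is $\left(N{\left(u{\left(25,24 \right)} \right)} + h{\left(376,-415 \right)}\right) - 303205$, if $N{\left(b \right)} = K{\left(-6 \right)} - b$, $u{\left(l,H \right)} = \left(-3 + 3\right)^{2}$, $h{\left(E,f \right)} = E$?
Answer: $-302853$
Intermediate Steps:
$K{\left(v \right)} = -24$ ($K{\left(v \right)} = - 8 \left(\left(-1\right) \left(-3\right)\right) = \left(-8\right) 3 = -24$)
$u{\left(l,H \right)} = 0$ ($u{\left(l,H \right)} = 0^{2} = 0$)
$N{\left(b \right)} = -24 - b$
$\left(N{\left(u{\left(25,24 \right)} \right)} + h{\left(376,-415 \right)}\right) - 303205 = \left(\left(-24 - 0\right) + 376\right) - 303205 = \left(\left(-24 + 0\right) + 376\right) - 303205 = \left(-24 + 376\right) - 303205 = 352 - 303205 = -302853$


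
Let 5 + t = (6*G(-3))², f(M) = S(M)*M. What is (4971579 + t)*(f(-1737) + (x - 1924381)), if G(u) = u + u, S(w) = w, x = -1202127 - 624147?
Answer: -3647530524820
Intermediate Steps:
x = -1826274
G(u) = 2*u
f(M) = M² (f(M) = M*M = M²)
t = 1291 (t = -5 + (6*(2*(-3)))² = -5 + (6*(-6))² = -5 + (-36)² = -5 + 1296 = 1291)
(4971579 + t)*(f(-1737) + (x - 1924381)) = (4971579 + 1291)*((-1737)² + (-1826274 - 1924381)) = 4972870*(3017169 - 3750655) = 4972870*(-733486) = -3647530524820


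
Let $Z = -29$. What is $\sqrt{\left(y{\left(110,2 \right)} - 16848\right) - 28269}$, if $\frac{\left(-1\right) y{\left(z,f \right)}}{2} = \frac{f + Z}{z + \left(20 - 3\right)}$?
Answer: $\frac{3 i \sqrt{80853915}}{127} \approx 212.41 i$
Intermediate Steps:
$y{\left(z,f \right)} = - \frac{2 \left(-29 + f\right)}{17 + z}$ ($y{\left(z,f \right)} = - 2 \frac{f - 29}{z + \left(20 - 3\right)} = - 2 \frac{-29 + f}{z + 17} = - 2 \frac{-29 + f}{17 + z} = - \frac{2 \left(-29 + f\right)}{17 + z}$)
$\sqrt{\left(y{\left(110,2 \right)} - 16848\right) - 28269} = \sqrt{\left(\frac{2 \left(29 - 2\right)}{17 + 110} - 16848\right) - 28269} = \sqrt{\left(\frac{2 \left(29 - 2\right)}{127} - 16848\right) - 28269} = \sqrt{\left(2 \cdot \frac{1}{127} \cdot 27 - 16848\right) - 28269} = \sqrt{\left(\frac{54}{127} - 16848\right) - 28269} = \sqrt{- \frac{2139642}{127} - 28269} = \sqrt{- \frac{5729805}{127}} = \frac{3 i \sqrt{80853915}}{127}$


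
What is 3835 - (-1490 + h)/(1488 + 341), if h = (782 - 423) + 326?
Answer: 7015020/1829 ≈ 3835.4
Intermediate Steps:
h = 685 (h = 359 + 326 = 685)
3835 - (-1490 + h)/(1488 + 341) = 3835 - (-1490 + 685)/(1488 + 341) = 3835 - (-805)/1829 = 3835 - 1*(-805/1829) = 3835 + 805/1829 = 7015020/1829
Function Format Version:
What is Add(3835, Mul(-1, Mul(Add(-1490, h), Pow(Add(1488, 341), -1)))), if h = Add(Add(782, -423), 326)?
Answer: Rational(7015020, 1829) ≈ 3835.4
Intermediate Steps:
h = 685 (h = Add(359, 326) = 685)
Add(3835, Mul(-1, Mul(Add(-1490, h), Pow(Add(1488, 341), -1)))) = Add(3835, Mul(-1, Mul(Add(-1490, 685), Pow(Add(1488, 341), -1)))) = Add(3835, Mul(-1, Mul(-805, Pow(1829, -1)))) = Add(3835, Mul(-1, Mul(-805, Rational(1, 1829)))) = Add(3835, Mul(-1, Rational(-805, 1829))) = Add(3835, Rational(805, 1829)) = Rational(7015020, 1829)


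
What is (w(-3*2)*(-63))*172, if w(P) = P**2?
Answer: -390096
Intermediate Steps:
(w(-3*2)*(-63))*172 = ((-3*2)**2*(-63))*172 = ((-6)**2*(-63))*172 = (36*(-63))*172 = -2268*172 = -390096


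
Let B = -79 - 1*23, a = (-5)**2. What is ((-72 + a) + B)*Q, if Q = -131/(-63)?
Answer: -19519/63 ≈ -309.83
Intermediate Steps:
a = 25
Q = 131/63 (Q = -131*(-1/63) = 131/63 ≈ 2.0794)
B = -102 (B = -79 - 23 = -102)
((-72 + a) + B)*Q = ((-72 + 25) - 102)*(131/63) = (-47 - 102)*(131/63) = -149*131/63 = -19519/63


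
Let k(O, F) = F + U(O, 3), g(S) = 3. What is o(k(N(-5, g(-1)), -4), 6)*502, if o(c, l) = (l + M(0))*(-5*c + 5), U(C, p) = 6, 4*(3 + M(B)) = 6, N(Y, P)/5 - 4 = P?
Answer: -11295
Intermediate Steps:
N(Y, P) = 20 + 5*P
M(B) = -3/2 (M(B) = -3 + (1/4)*6 = -3 + 3/2 = -3/2)
k(O, F) = 6 + F (k(O, F) = F + 6 = 6 + F)
o(c, l) = (5 - 5*c)*(-3/2 + l) (o(c, l) = (l - 3/2)*(-5*c + 5) = (-3/2 + l)*(5 - 5*c) = (5 - 5*c)*(-3/2 + l))
o(k(N(-5, g(-1)), -4), 6)*502 = (-15/2 + 5*6 + 15*(6 - 4)/2 - 5*(6 - 4)*6)*502 = (-15/2 + 30 + (15/2)*2 - 5*2*6)*502 = (-15/2 + 30 + 15 - 60)*502 = -45/2*502 = -11295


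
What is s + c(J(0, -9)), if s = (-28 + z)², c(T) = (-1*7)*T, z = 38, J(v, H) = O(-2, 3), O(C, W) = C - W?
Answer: 135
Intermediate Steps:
J(v, H) = -5 (J(v, H) = -2 - 1*3 = -2 - 3 = -5)
c(T) = -7*T
s = 100 (s = (-28 + 38)² = 10² = 100)
s + c(J(0, -9)) = 100 - 7*(-5) = 100 + 35 = 135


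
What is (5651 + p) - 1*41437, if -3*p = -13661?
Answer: -93697/3 ≈ -31232.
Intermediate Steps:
p = 13661/3 (p = -⅓*(-13661) = 13661/3 ≈ 4553.7)
(5651 + p) - 1*41437 = (5651 + 13661/3) - 1*41437 = 30614/3 - 41437 = -93697/3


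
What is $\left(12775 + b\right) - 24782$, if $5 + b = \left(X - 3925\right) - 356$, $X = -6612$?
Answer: $-22905$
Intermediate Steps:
$b = -10898$ ($b = -5 - 10893 = -10898$)
$\left(12775 + b\right) - 24782 = \left(12775 - 10898\right) - 24782 = 1877 - 24782 = -22905$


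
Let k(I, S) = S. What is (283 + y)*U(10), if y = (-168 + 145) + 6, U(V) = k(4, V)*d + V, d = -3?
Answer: -5320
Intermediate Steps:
U(V) = -2*V (U(V) = V*(-3) + V = -3*V + V = -2*V)
y = -17 (y = -23 + 6 = -17)
(283 + y)*U(10) = (283 - 17)*(-2*10) = 266*(-20) = -5320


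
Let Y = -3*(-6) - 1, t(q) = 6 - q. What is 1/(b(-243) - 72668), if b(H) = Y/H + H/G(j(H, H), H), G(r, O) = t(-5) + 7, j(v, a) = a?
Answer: -486/35323243 ≈ -1.3759e-5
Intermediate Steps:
Y = 17 (Y = 18 - 1 = 17)
G(r, O) = 18 (G(r, O) = (6 - 1*(-5)) + 7 = (6 + 5) + 7 = 11 + 7 = 18)
b(H) = 17/H + H/18
1/(b(-243) - 72668) = 1/((17/(-243) + (1/18)*(-243)) - 72668) = 1/((17*(-1/243) - 27/2) - 72668) = 1/((-17/243 - 27/2) - 72668) = 1/(-6595/486 - 72668) = 1/(-35323243/486) = -486/35323243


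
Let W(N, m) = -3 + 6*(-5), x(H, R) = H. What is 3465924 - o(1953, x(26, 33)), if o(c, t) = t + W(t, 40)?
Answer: 3465931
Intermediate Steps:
W(N, m) = -33 (W(N, m) = -3 - 30 = -33)
o(c, t) = -33 + t (o(c, t) = t - 33 = -33 + t)
3465924 - o(1953, x(26, 33)) = 3465924 - (-33 + 26) = 3465924 - 1*(-7) = 3465924 + 7 = 3465931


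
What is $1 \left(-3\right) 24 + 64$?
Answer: $-8$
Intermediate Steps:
$1 \left(-3\right) 24 + 64 = \left(-3\right) 24 + 64 = -72 + 64 = -8$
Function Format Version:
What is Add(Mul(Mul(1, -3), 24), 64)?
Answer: -8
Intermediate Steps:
Add(Mul(Mul(1, -3), 24), 64) = Add(Mul(-3, 24), 64) = Add(-72, 64) = -8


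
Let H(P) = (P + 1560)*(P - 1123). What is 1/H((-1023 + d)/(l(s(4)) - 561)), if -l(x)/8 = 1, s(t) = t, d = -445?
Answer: -323761/566823243052 ≈ -5.7119e-7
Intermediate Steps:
l(x) = -8 (l(x) = -8*1 = -8)
H(P) = (-1123 + P)*(1560 + P) (H(P) = (1560 + P)*(-1123 + P) = (-1123 + P)*(1560 + P))
1/H((-1023 + d)/(l(s(4)) - 561)) = 1/(-1751880 + ((-1023 - 445)/(-8 - 561))² + 437*((-1023 - 445)/(-8 - 561))) = 1/(-1751880 + (-1468/(-569))² + 437*(-1468/(-569))) = 1/(-1751880 + (-1468*(-1/569))² + 437*(-1468*(-1/569))) = 1/(-1751880 + (1468/569)² + 437*(1468/569)) = 1/(-1751880 + 2155024/323761 + 641516/569) = 1/(-566823243052/323761) = -323761/566823243052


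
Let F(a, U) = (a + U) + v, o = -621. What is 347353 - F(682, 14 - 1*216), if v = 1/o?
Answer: 215408134/621 ≈ 3.4687e+5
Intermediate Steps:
v = -1/621 (v = 1/(-621) = -1/621 ≈ -0.0016103)
F(a, U) = -1/621 + U + a (F(a, U) = (a + U) - 1/621 = (U + a) - 1/621 = -1/621 + U + a)
347353 - F(682, 14 - 1*216) = 347353 - (-1/621 + (14 - 1*216) + 682) = 347353 - (-1/621 + (14 - 216) + 682) = 347353 - (-1/621 - 202 + 682) = 347353 - 1*298079/621 = 347353 - 298079/621 = 215408134/621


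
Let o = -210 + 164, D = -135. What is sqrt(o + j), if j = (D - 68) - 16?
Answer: I*sqrt(265) ≈ 16.279*I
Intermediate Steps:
o = -46
j = -219 (j = (-135 - 68) - 16 = -203 - 16 = -219)
sqrt(o + j) = sqrt(-46 - 219) = sqrt(-265) = I*sqrt(265)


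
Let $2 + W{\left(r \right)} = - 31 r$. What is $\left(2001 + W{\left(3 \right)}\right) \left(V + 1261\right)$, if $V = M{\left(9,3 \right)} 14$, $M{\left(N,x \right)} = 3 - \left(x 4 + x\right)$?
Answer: $2083258$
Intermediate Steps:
$W{\left(r \right)} = -2 - 31 r$
$M{\left(N,x \right)} = 3 - 5 x$ ($M{\left(N,x \right)} = 3 - \left(4 x + x\right) = 3 - 5 x$)
$V = -168$ ($V = \left(3 - 15\right) 14 = \left(-12\right) 14 = -168$)
$\left(2001 + W{\left(3 \right)}\right) \left(V + 1261\right) = \left(2001 - 95\right) \left(-168 + 1261\right) = \left(2001 - 95\right) 1093 = 1906 \cdot 1093 = 2083258$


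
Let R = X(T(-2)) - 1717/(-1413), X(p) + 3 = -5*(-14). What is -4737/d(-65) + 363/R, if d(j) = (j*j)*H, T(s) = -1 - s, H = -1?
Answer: 2623672731/407239300 ≈ 6.4426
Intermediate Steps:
d(j) = -j**2 (d(j) = (j*j)*(-1) = j**2*(-1) = -j**2)
X(p) = 67 (X(p) = -3 - 5*(-14) = -3 + 70 = 67)
R = 96388/1413 (R = 67 - 1717/(-1413) = 67 - 1717*(-1/1413) = 67 + 1717/1413 = 96388/1413 ≈ 68.215)
-4737/d(-65) + 363/R = -4737/((-1*(-65)**2)) + 363/(96388/1413) = -4737/((-1*4225)) + 363*(1413/96388) = -4737/(-4225) + 512919/96388 = -4737*(-1/4225) + 512919/96388 = 4737/4225 + 512919/96388 = 2623672731/407239300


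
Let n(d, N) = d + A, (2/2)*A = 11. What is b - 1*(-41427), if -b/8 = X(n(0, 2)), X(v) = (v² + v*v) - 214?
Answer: 41203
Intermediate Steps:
A = 11
n(d, N) = 11 + d (n(d, N) = d + 11 = 11 + d)
X(v) = -214 + 2*v² (X(v) = (v² + v²) - 214 = 2*v² - 214 = -214 + 2*v²)
b = -224 (b = -8*(-214 + 2*(11 + 0)²) = -8*(-214 + 2*11²) = -8*(-214 + 2*121) = -8*(-214 + 242) = -8*28 = -224)
b - 1*(-41427) = -224 - 1*(-41427) = -224 + 41427 = 41203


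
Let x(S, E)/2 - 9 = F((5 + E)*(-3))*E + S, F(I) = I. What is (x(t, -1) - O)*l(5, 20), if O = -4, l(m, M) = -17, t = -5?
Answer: -612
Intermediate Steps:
x(S, E) = 18 + 2*S + 2*E*(-15 - 3*E) (x(S, E) = 18 + 2*(((5 + E)*(-3))*E + S) = 18 + 2*((-15 - 3*E)*E + S) = 18 + 2*(E*(-15 - 3*E) + S) = 18 + 2*(S + E*(-15 - 3*E)) = 18 + (2*S + 2*E*(-15 - 3*E)) = 18 + 2*S + 2*E*(-15 - 3*E))
(x(t, -1) - O)*l(5, 20) = ((18 + 2*(-5) - 6*(-1)*(5 - 1)) - 1*(-4))*(-17) = ((18 - 10 - 6*(-1)*4) + 4)*(-17) = ((18 - 10 + 24) + 4)*(-17) = (32 + 4)*(-17) = 36*(-17) = -612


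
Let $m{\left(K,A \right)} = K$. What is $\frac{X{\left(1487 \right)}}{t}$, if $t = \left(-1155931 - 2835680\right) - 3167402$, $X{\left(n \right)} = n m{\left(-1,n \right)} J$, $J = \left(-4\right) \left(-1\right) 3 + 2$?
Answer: $\frac{20818}{7159013} \approx 0.0029079$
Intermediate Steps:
$J = 14$ ($J = 4 \cdot 3 + 2 = 12 + 2 = 14$)
$X{\left(n \right)} = - 14 n$ ($X{\left(n \right)} = n \left(-1\right) 14 = - n 14 = - 14 n$)
$t = -7159013$ ($t = -3991611 - 3167402 = -7159013$)
$\frac{X{\left(1487 \right)}}{t} = \frac{\left(-14\right) 1487}{-7159013} = \left(-20818\right) \left(- \frac{1}{7159013}\right) = \frac{20818}{7159013}$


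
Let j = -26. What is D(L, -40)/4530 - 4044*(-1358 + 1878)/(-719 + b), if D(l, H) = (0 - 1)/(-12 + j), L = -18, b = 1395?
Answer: -6961341587/2237820 ≈ -3110.8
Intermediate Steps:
D(l, H) = 1/38 (D(l, H) = (0 - 1)/(-12 - 26) = -1/(-38) = -1*(-1/38) = 1/38)
D(L, -40)/4530 - 4044*(-1358 + 1878)/(-719 + b) = (1/38)/4530 - 4044*(-1358 + 1878)/(-719 + 1395) = (1/38)*(1/4530) - 4044/(676/520) = 1/172140 - 4044/(676*(1/520)) = 1/172140 - 4044/13/10 = 1/172140 - 4044*10/13 = 1/172140 - 40440/13 = -6961341587/2237820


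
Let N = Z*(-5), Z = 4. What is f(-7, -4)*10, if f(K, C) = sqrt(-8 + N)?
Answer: 20*I*sqrt(7) ≈ 52.915*I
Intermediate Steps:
N = -20 (N = 4*(-5) = -20)
f(K, C) = 2*I*sqrt(7) (f(K, C) = sqrt(-8 - 20) = sqrt(-28) = 2*I*sqrt(7))
f(-7, -4)*10 = (2*I*sqrt(7))*10 = 20*I*sqrt(7)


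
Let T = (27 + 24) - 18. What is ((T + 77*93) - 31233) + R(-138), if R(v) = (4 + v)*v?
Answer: -5547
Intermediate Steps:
R(v) = v*(4 + v)
T = 33 (T = 51 - 18 = 33)
((T + 77*93) - 31233) + R(-138) = ((33 + 77*93) - 31233) - 138*(4 - 138) = ((33 + 7161) - 31233) - 138*(-134) = (7194 - 31233) + 18492 = -24039 + 18492 = -5547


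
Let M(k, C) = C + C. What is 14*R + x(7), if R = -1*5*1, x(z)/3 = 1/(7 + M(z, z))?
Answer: -489/7 ≈ -69.857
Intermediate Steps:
M(k, C) = 2*C
x(z) = 3/(7 + 2*z)
R = -5 (R = -5*1 = -5)
14*R + x(7) = 14*(-5) + 3/(7 + 2*7) = -70 + 3/(7 + 14) = -70 + 3/21 = -70 + 3*(1/21) = -70 + 1/7 = -489/7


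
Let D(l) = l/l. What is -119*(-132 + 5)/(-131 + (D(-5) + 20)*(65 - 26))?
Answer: 15113/688 ≈ 21.967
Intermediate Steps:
D(l) = 1
-119*(-132 + 5)/(-131 + (D(-5) + 20)*(65 - 26)) = -119*(-132 + 5)/(-131 + (1 + 20)*(65 - 26)) = -(-15113)/(-131 + 21*39) = -(-15113)/(-131 + 819) = -(-15113)/688 = -119*(-127/688) = 15113/688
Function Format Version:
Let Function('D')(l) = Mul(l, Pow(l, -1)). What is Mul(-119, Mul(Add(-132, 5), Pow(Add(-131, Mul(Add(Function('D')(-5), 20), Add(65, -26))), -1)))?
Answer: Rational(15113, 688) ≈ 21.967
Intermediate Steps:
Function('D')(l) = 1
Mul(-119, Mul(Add(-132, 5), Pow(Add(-131, Mul(Add(Function('D')(-5), 20), Add(65, -26))), -1))) = Mul(-119, Mul(Add(-132, 5), Pow(Add(-131, Mul(Add(1, 20), Add(65, -26))), -1))) = Mul(-119, Mul(-127, Pow(Add(-131, Mul(21, 39)), -1))) = Mul(-119, Mul(-127, Pow(Add(-131, 819), -1))) = Mul(-119, Mul(-127, Pow(688, -1))) = Mul(-119, Mul(-127, Rational(1, 688))) = Mul(-119, Rational(-127, 688)) = Rational(15113, 688)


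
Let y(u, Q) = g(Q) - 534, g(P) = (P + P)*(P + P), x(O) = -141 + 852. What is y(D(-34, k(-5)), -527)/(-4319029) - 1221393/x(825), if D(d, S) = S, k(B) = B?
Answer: -135282596641/78739221 ≈ -1718.1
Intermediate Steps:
x(O) = 711
g(P) = 4*P**2 (g(P) = (2*P)*(2*P) = 4*P**2)
y(u, Q) = -534 + 4*Q**2 (y(u, Q) = 4*Q**2 - 534 = -534 + 4*Q**2)
y(D(-34, k(-5)), -527)/(-4319029) - 1221393/x(825) = (-534 + 4*(-527)**2)/(-4319029) - 1221393/711 = (-534 + 4*277729)*(-1/4319029) - 1221393*1/711 = (-534 + 1110916)*(-1/4319029) - 407131/237 = 1110382*(-1/4319029) - 407131/237 = -85414/332233 - 407131/237 = -135282596641/78739221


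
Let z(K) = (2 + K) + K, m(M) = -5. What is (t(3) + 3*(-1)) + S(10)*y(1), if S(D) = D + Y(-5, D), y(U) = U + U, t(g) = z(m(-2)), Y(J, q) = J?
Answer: -1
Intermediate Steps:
z(K) = 2 + 2*K
t(g) = -8 (t(g) = 2 + 2*(-5) = 2 - 10 = -8)
y(U) = 2*U
S(D) = -5 + D (S(D) = D - 5 = -5 + D)
(t(3) + 3*(-1)) + S(10)*y(1) = (-8 + 3*(-1)) + (-5 + 10)*(2*1) = (-8 - 3) + 5*2 = -11 + 10 = -1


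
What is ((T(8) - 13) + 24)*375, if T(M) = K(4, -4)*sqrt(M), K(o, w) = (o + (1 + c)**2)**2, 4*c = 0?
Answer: 4125 + 18750*sqrt(2) ≈ 30642.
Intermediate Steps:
c = 0 (c = (1/4)*0 = 0)
K(o, w) = (1 + o)**2 (K(o, w) = (o + (1 + 0)**2)**2 = (o + 1**2)**2 = (o + 1)**2 = (1 + o)**2)
T(M) = 25*sqrt(M) (T(M) = (1 + 4)**2*sqrt(M) = 5**2*sqrt(M) = 25*sqrt(M))
((T(8) - 13) + 24)*375 = ((25*sqrt(8) - 13) + 24)*375 = ((25*(2*sqrt(2)) - 13) + 24)*375 = ((50*sqrt(2) - 13) + 24)*375 = ((-13 + 50*sqrt(2)) + 24)*375 = (11 + 50*sqrt(2))*375 = 4125 + 18750*sqrt(2)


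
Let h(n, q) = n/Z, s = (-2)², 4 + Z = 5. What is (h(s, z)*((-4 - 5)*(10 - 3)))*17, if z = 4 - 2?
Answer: -4284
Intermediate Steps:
Z = 1 (Z = -4 + 5 = 1)
z = 2
s = 4
h(n, q) = n (h(n, q) = n/1 = n*1 = n)
(h(s, z)*((-4 - 5)*(10 - 3)))*17 = (4*((-4 - 5)*(10 - 3)))*17 = (4*(-9*7))*17 = (4*(-63))*17 = -252*17 = -4284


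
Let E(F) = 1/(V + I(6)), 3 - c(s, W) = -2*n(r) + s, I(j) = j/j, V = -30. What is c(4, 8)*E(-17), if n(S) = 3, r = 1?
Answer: -5/29 ≈ -0.17241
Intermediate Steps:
I(j) = 1
c(s, W) = 9 - s (c(s, W) = 3 - (-2*3 + s) = 3 - (-6 + s) = 3 + (6 - s) = 9 - s)
E(F) = -1/29 (E(F) = 1/(-30 + 1) = 1/(-29) = -1/29)
c(4, 8)*E(-17) = (9 - 1*4)*(-1/29) = (9 - 4)*(-1/29) = 5*(-1/29) = -5/29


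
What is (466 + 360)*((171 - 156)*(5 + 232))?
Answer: 2936430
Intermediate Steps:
(466 + 360)*((171 - 156)*(5 + 232)) = 826*(15*237) = 826*3555 = 2936430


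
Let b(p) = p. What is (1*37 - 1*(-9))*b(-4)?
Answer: -184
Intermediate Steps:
(1*37 - 1*(-9))*b(-4) = (1*37 - 1*(-9))*(-4) = (37 + 9)*(-4) = 46*(-4) = -184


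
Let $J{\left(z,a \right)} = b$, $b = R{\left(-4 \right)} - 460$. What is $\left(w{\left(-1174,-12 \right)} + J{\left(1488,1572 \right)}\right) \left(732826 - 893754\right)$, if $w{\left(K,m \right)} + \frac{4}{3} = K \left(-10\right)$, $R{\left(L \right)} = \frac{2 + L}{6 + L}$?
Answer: $- \frac{5444677024}{3} \approx -1.8149 \cdot 10^{9}$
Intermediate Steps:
$R{\left(L \right)} = \frac{2 + L}{6 + L}$
$w{\left(K,m \right)} = - \frac{4}{3} - 10 K$ ($w{\left(K,m \right)} = - \frac{4}{3} + K \left(-10\right) = - \frac{4}{3} - 10 K$)
$b = -461$ ($b = \frac{2 - 4}{6 - 4} - 460 = \frac{1}{2} \left(-2\right) - 460 = -1 - 460 = -461$)
$J{\left(z,a \right)} = -461$
$\left(w{\left(-1174,-12 \right)} + J{\left(1488,1572 \right)}\right) \left(732826 - 893754\right) = \left(\left(- \frac{4}{3} - -11740\right) - 461\right) \left(732826 - 893754\right) = \left(\left(- \frac{4}{3} + 11740\right) - 461\right) \left(-160928\right) = \left(\frac{35216}{3} - 461\right) \left(-160928\right) = \frac{33833}{3} \left(-160928\right) = - \frac{5444677024}{3}$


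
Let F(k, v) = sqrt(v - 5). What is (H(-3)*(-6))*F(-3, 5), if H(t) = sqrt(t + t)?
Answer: 0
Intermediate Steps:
H(t) = sqrt(2)*sqrt(t) (H(t) = sqrt(2*t) = sqrt(2)*sqrt(t))
F(k, v) = sqrt(-5 + v)
(H(-3)*(-6))*F(-3, 5) = ((sqrt(2)*sqrt(-3))*(-6))*sqrt(-5 + 5) = ((sqrt(2)*(I*sqrt(3)))*(-6))*sqrt(0) = ((I*sqrt(6))*(-6))*0 = -6*I*sqrt(6)*0 = 0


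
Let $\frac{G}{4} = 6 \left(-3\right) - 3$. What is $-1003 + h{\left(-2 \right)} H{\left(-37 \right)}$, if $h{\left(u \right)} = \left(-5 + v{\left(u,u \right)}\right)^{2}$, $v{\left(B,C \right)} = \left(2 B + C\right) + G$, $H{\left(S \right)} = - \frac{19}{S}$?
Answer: $\frac{134364}{37} \approx 3631.5$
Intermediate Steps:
$G = -84$ ($G = 4 \left(6 \left(-3\right) - 3\right) = 4 \left(-18 - 3\right) = 4 \left(-21\right) = -84$)
$v{\left(B,C \right)} = -84 + C + 2 B$ ($v{\left(B,C \right)} = \left(2 B + C\right) - 84 = \left(C + 2 B\right) - 84 = -84 + C + 2 B$)
$h{\left(u \right)} = \left(-89 + 3 u\right)^{2}$ ($h{\left(u \right)} = \left(-5 + \left(-84 + u + 2 u\right)\right)^{2} = \left(-5 + \left(-84 + 3 u\right)\right)^{2} = \left(-89 + 3 u\right)^{2}$)
$-1003 + h{\left(-2 \right)} H{\left(-37 \right)} = -1003 + \left(-89 + 3 \left(-2\right)\right)^{2} \left(- \frac{19}{-37}\right) = -1003 + \left(-89 - 6\right)^{2} \left(\left(-19\right) \left(- \frac{1}{37}\right)\right) = -1003 + \left(-95\right)^{2} \cdot \frac{19}{37} = -1003 + 9025 \cdot \frac{19}{37} = -1003 + \frac{171475}{37} = \frac{134364}{37}$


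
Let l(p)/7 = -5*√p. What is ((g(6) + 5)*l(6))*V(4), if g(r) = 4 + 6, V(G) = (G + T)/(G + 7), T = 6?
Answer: -5250*√6/11 ≈ -1169.1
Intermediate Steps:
l(p) = -35*√p (l(p) = 7*(-5*√p) = -35*√p)
V(G) = (6 + G)/(7 + G) (V(G) = (G + 6)/(G + 7) = (6 + G)/(7 + G))
g(r) = 10
((g(6) + 5)*l(6))*V(4) = ((10 + 5)*(-35*√6))*((6 + 4)/(7 + 4)) = (15*(-35*√6))*(10/11) = (-525*√6)*((1/11)*10) = -525*√6*(10/11) = -5250*√6/11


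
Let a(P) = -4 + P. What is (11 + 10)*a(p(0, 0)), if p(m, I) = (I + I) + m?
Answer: -84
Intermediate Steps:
p(m, I) = m + 2*I (p(m, I) = 2*I + m = m + 2*I)
(11 + 10)*a(p(0, 0)) = (11 + 10)*(-4 + (0 + 2*0)) = 21*(-4 + (0 + 0)) = 21*(-4 + 0) = 21*(-4) = -84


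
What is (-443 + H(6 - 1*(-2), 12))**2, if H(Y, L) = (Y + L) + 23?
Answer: 160000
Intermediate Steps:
H(Y, L) = 23 + L + Y (H(Y, L) = (L + Y) + 23 = 23 + L + Y)
(-443 + H(6 - 1*(-2), 12))**2 = (-443 + (23 + 12 + (6 - 1*(-2))))**2 = (-443 + (23 + 12 + (6 + 2)))**2 = (-443 + (23 + 12 + 8))**2 = (-443 + 43)**2 = (-400)**2 = 160000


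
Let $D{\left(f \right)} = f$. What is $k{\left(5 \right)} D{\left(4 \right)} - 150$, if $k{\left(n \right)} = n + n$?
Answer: $-110$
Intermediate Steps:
$k{\left(n \right)} = 2 n$
$k{\left(5 \right)} D{\left(4 \right)} - 150 = 2 \cdot 5 \cdot 4 - 150 = 10 \cdot 4 - 150 = 40 - 150 = -110$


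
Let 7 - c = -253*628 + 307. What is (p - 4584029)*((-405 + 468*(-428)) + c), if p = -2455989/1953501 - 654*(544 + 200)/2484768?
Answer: 591741071776186603125/3064391902 ≈ 1.9310e+11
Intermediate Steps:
p = -4452708067/3064391902 (p = -2455989*1/1953501 - 654*744*(1/2484768) = -818663/651167 - 486576*1/2484768 = -818663/651167 - 10137/51766 = -4452708067/3064391902 ≈ -1.4530)
c = 158584 (c = 7 - (-253*628 + 307) = 7 - (-158884 + 307) = 7 - 1*(-158577) = 7 + 158577 = 158584)
(p - 4584029)*((-405 + 468*(-428)) + c) = (-4452708067/3064391902 - 4584029)*((-405 + 468*(-428)) + 158584) = -14047265798841225*((-405 - 200304) + 158584)/3064391902 = -14047265798841225*(-200709 + 158584)/3064391902 = -14047265798841225/3064391902*(-42125) = 591741071776186603125/3064391902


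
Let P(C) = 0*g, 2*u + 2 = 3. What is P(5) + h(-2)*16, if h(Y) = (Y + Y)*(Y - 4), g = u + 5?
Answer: 384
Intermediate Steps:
u = ½ (u = -1 + (½)*3 = -1 + 3/2 = ½ ≈ 0.50000)
g = 11/2 (g = ½ + 5 = 11/2 ≈ 5.5000)
h(Y) = 2*Y*(-4 + Y) (h(Y) = (2*Y)*(-4 + Y) = 2*Y*(-4 + Y))
P(C) = 0 (P(C) = 0*(11/2) = 0)
P(5) + h(-2)*16 = 0 + (2*(-2)*(-4 - 2))*16 = 0 + (2*(-2)*(-6))*16 = 0 + 24*16 = 0 + 384 = 384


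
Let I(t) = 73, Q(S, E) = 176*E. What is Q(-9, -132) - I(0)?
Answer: -23305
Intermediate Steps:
Q(-9, -132) - I(0) = 176*(-132) - 1*73 = -23232 - 73 = -23305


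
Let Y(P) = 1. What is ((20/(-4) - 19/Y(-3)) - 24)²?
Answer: 2304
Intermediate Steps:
((20/(-4) - 19/Y(-3)) - 24)² = ((20/(-4) - 19/1) - 24)² = ((20*(-¼) - 19*1) - 24)² = ((-5 - 19) - 24)² = (-24 - 24)² = (-48)² = 2304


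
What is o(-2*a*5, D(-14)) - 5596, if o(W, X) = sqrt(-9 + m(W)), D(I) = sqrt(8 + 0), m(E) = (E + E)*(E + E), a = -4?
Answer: -5596 + sqrt(6391) ≈ -5516.1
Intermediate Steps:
m(E) = 4*E**2 (m(E) = (2*E)*(2*E) = 4*E**2)
D(I) = 2*sqrt(2) (D(I) = sqrt(8) = 2*sqrt(2))
o(W, X) = sqrt(-9 + 4*W**2)
o(-2*a*5, D(-14)) - 5596 = sqrt(-9 + 4*(-2*(-4)*5)**2) - 5596 = sqrt(-9 + 4*(8*5)**2) - 5596 = sqrt(-9 + 4*40**2) - 5596 = sqrt(-9 + 4*1600) - 5596 = sqrt(-9 + 6400) - 5596 = sqrt(6391) - 5596 = -5596 + sqrt(6391)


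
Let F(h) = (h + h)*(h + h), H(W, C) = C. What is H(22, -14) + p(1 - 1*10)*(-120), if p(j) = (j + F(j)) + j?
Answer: -36734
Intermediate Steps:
F(h) = 4*h**2 (F(h) = (2*h)*(2*h) = 4*h**2)
p(j) = 2*j + 4*j**2 (p(j) = (j + 4*j**2) + j = 2*j + 4*j**2)
H(22, -14) + p(1 - 1*10)*(-120) = -14 + (2*(1 - 1*10)*(1 + 2*(1 - 1*10)))*(-120) = -14 + (2*(1 - 10)*(1 + 2*(1 - 10)))*(-120) = -14 + (2*(-9)*(1 + 2*(-9)))*(-120) = -14 + (2*(-9)*(1 - 18))*(-120) = -14 + (2*(-9)*(-17))*(-120) = -14 + 306*(-120) = -14 - 36720 = -36734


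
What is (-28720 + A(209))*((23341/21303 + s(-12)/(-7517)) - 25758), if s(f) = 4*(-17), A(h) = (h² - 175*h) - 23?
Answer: 89243352194420809/160134651 ≈ 5.5730e+8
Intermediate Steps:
A(h) = -23 + h² - 175*h
s(f) = -68
(-28720 + A(209))*((23341/21303 + s(-12)/(-7517)) - 25758) = (-28720 + (-23 + 209² - 175*209))*((23341/21303 - 68/(-7517)) - 25758) = (-28720 + (-23 + 43681 - 36575))*((23341*(1/21303) - 68*(-1/7517)) - 25758) = (-28720 + 7083)*((23341/21303 + 68/7517) - 25758) = -21637*(176902901/160134651 - 25758) = -21637*(-4124571437557/160134651) = 89243352194420809/160134651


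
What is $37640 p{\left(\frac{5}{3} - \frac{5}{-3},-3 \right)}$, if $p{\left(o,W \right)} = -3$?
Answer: $-112920$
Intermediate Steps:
$37640 p{\left(\frac{5}{3} - \frac{5}{-3},-3 \right)} = 37640 \left(-3\right) = -112920$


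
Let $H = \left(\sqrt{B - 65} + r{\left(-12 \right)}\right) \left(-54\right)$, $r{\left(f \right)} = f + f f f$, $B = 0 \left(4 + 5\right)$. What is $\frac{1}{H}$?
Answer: $\frac{i}{54 \left(\sqrt{65} + 1740 i\right)} \approx 1.0643 \cdot 10^{-5} + 4.9312 \cdot 10^{-8} i$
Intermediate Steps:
$B = 0$ ($B = 0 \cdot 9 = 0$)
$r{\left(f \right)} = f + f^{3}$ ($r{\left(f \right)} = f + f f^{2} = f + f^{3}$)
$H = 93960 - 54 i \sqrt{65}$ ($H = \left(\sqrt{0 - 65} + \left(-12 + \left(-12\right)^{3}\right)\right) \left(-54\right) = \left(\sqrt{-65} - 1740\right) \left(-54\right) = \left(i \sqrt{65} - 1740\right) \left(-54\right) = \left(-1740 + i \sqrt{65}\right) \left(-54\right) = 93960 - 54 i \sqrt{65} \approx 93960.0 - 435.36 i$)
$\frac{1}{H} = \frac{1}{93960 - 54 i \sqrt{65}}$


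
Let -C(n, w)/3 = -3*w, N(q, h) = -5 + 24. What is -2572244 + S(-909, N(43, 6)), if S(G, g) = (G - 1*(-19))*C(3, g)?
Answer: -2724434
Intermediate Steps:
N(q, h) = 19
C(n, w) = 9*w (C(n, w) = -(-9)*w = 9*w)
S(G, g) = 9*g*(19 + G) (S(G, g) = (G - 1*(-19))*(9*g) = (G + 19)*(9*g) = (19 + G)*(9*g) = 9*g*(19 + G))
-2572244 + S(-909, N(43, 6)) = -2572244 + 9*19*(19 - 909) = -2572244 + 9*19*(-890) = -2572244 - 152190 = -2724434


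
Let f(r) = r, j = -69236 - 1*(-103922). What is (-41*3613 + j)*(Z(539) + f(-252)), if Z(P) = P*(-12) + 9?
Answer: 761342817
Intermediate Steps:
j = 34686 (j = -69236 + 103922 = 34686)
Z(P) = 9 - 12*P (Z(P) = -12*P + 9 = 9 - 12*P)
(-41*3613 + j)*(Z(539) + f(-252)) = (-41*3613 + 34686)*((9 - 12*539) - 252) = (-148133 + 34686)*((9 - 6468) - 252) = -113447*(-6459 - 252) = -113447*(-6711) = 761342817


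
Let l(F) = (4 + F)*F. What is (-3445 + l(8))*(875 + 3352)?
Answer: -14156223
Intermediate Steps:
l(F) = F*(4 + F)
(-3445 + l(8))*(875 + 3352) = (-3445 + 8*(4 + 8))*(875 + 3352) = (-3445 + 8*12)*4227 = (-3445 + 96)*4227 = -3349*4227 = -14156223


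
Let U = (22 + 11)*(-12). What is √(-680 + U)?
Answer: 2*I*√269 ≈ 32.802*I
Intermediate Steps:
U = -396 (U = 33*(-12) = -396)
√(-680 + U) = √(-680 - 396) = √(-1076) = 2*I*√269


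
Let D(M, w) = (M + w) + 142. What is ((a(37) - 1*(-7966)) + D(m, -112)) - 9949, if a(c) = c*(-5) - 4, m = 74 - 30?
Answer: -2098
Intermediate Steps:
m = 44
a(c) = -4 - 5*c (a(c) = -5*c - 4 = -4 - 5*c)
D(M, w) = 142 + M + w
((a(37) - 1*(-7966)) + D(m, -112)) - 9949 = (((-4 - 5*37) - 1*(-7966)) + (142 + 44 - 112)) - 9949 = (((-4 - 185) + 7966) + 74) - 9949 = ((-189 + 7966) + 74) - 9949 = (7777 + 74) - 9949 = 7851 - 9949 = -2098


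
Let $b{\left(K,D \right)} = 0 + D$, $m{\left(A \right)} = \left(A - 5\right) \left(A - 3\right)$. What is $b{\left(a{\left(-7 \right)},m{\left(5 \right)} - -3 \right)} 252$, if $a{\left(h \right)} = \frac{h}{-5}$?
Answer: $756$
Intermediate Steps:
$m{\left(A \right)} = \left(-5 + A\right) \left(-3 + A\right)$
$a{\left(h \right)} = - \frac{h}{5}$ ($a{\left(h \right)} = h \left(- \frac{1}{5}\right) = - \frac{h}{5}$)
$b{\left(K,D \right)} = D$
$b{\left(a{\left(-7 \right)},m{\left(5 \right)} - -3 \right)} 252 = \left(\left(15 + 5^{2} - 40\right) - -3\right) 252 = \left(\left(15 + 25 - 40\right) + 3\right) 252 = \left(0 + 3\right) 252 = 3 \cdot 252 = 756$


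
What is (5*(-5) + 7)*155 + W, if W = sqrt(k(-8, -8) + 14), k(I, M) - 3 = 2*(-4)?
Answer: -2787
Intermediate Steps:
k(I, M) = -5 (k(I, M) = 3 + 2*(-4) = 3 - 8 = -5)
W = 3 (W = sqrt(-5 + 14) = sqrt(9) = 3)
(5*(-5) + 7)*155 + W = (5*(-5) + 7)*155 + 3 = (-25 + 7)*155 + 3 = -18*155 + 3 = -2790 + 3 = -2787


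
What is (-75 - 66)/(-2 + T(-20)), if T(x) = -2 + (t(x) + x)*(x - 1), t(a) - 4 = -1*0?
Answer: -141/332 ≈ -0.42470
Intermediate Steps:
t(a) = 4 (t(a) = 4 - 1*0 = 4 + 0 = 4)
T(x) = -2 + (-1 + x)*(4 + x) (T(x) = -2 + (4 + x)*(x - 1) = -2 + (4 + x)*(-1 + x) = -2 + (-1 + x)*(4 + x))
(-75 - 66)/(-2 + T(-20)) = (-75 - 66)/(-2 + (-6 + (-20)² + 3*(-20))) = -141/(-2 + (-6 + 400 - 60)) = -141/(-2 + 334) = -141/332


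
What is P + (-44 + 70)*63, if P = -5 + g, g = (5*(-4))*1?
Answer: 1613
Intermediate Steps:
g = -20 (g = -20*1 = -20)
P = -25 (P = -5 - 20 = -25)
P + (-44 + 70)*63 = -25 + (-44 + 70)*63 = -25 + 26*63 = -25 + 1638 = 1613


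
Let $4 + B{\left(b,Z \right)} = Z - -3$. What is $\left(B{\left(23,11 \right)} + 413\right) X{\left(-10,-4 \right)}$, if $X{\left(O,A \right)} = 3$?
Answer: $1269$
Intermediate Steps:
$B{\left(b,Z \right)} = -1 + Z$ ($B{\left(b,Z \right)} = -4 + \left(Z - -3\right) = -4 + \left(Z + 3\right) = -4 + \left(3 + Z\right) = -1 + Z$)
$\left(B{\left(23,11 \right)} + 413\right) X{\left(-10,-4 \right)} = \left(\left(-1 + 11\right) + 413\right) 3 = \left(10 + 413\right) 3 = 423 \cdot 3 = 1269$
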